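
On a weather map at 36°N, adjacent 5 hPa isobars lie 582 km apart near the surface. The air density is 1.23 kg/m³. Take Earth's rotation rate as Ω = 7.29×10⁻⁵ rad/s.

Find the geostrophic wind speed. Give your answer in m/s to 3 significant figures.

Coriolis parameter at 36°N:
f = 2Ω sin φ = 2 × 7.29×10⁻⁵ × sin 36° = 8.57×10⁻⁵ s⁻¹
Pressure gradient: |∂P/∂n| = 500 Pa / 582000 m = 8.59×10⁻⁴ Pa/m
Geostrophic balance (pressure-gradient force = Coriolis force):
V_g = (1/(fρ)) |∂P/∂n| = 8.59×10⁻⁴ / (8.57×10⁻⁵ × 1.23) = 8.15 m/s

8.15 m/s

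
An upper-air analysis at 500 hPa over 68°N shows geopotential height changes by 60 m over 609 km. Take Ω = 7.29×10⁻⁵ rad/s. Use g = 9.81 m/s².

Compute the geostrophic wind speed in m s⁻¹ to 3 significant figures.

Coriolis parameter at 68°N:
f = 2Ω sin φ = 2 × 7.29×10⁻⁵ × sin 68° = 1.35×10⁻⁴ s⁻¹
Height gradient: |∂Z/∂n| = 60 m / 609000 m = 9.85×10⁻⁵
On a pressure surface, geostrophic balance gives V_g = (g/f)|∂Z/∂n|:
V_g = 9.81 × 9.85×10⁻⁵ / 1.35×10⁻⁴ = 7.15 m/s

7.15 m s⁻¹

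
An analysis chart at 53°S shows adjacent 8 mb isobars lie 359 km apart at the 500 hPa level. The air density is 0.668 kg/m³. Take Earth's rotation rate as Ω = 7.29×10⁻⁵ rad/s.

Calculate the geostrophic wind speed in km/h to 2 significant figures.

100 km/h

Coriolis parameter at 53°S:
f = 2Ω sin φ = 2 × 7.29×10⁻⁵ × sin 53° = 1.16×10⁻⁴ s⁻¹
Pressure gradient: |∂P/∂n| = 800 Pa / 359000 m = 2.23×10⁻³ Pa/m
Geostrophic balance (pressure-gradient force = Coriolis force):
V_g = (1/(fρ)) |∂P/∂n| = 2.23×10⁻³ / (1.16×10⁻⁴ × 0.668) = 28.6 m/s
Converting: 28.6 m/s × 3.6 = 100 km/h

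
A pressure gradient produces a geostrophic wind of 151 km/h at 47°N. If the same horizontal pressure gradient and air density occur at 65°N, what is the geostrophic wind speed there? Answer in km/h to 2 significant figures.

120 km/h

With the same pressure gradient and density, V_g ∝ 1/f ∝ 1/sin φ.
V₂ = V₁ · sin φ₁ / sin φ₂ = 151 × sin 47° / sin 65°
V₂ = 151 × 0.7314/0.9063 = 120 km/h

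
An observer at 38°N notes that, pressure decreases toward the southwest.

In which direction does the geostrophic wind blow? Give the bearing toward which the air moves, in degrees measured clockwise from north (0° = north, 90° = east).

315°

The pressure-gradient force points toward the southwest (bearing 225°).
Geostrophic balance: in the Northern Hemisphere the Coriolis force deflects motion to the right, so the geostrophic wind blows 90° to the right of the pressure-gradient force (low pressure on the left).
Rotating 225° by 90° clockwise gives 315° — the wind blows toward the northwest.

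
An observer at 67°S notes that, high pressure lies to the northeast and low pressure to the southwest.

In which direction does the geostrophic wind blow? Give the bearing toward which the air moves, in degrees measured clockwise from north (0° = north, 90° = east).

135°

The pressure-gradient force points toward the southwest (bearing 225°).
Geostrophic balance: in the Southern Hemisphere the Coriolis force deflects motion to the left, so the geostrophic wind blows 90° to the left of the pressure-gradient force (low pressure on the right).
Rotating 225° by 90° counterclockwise gives 135° — the wind blows toward the southeast.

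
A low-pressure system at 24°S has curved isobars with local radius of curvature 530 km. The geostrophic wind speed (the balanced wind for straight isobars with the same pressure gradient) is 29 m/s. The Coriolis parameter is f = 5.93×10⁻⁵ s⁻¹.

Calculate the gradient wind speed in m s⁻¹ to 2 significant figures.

18 m s⁻¹

Around a low, centrifugal force acts outward with Coriolis, so pressure-gradient force balances both:
(1/ρ)|∂P/∂n| = fV + V²/R  →  V² + fR·V − fR·V_g = 0
With fR = 5.93×10⁻⁵ × 530×10³ m = 31.4 m/s:
V = [−fR + √((fR)² + 4 fR V_g)]/2 = [−31.4 + √(31.4² + 4×31.4×29)]/2 = 18.3 m/s
Subgeostrophic (V < V_g = 29 m/s), as expected around a low.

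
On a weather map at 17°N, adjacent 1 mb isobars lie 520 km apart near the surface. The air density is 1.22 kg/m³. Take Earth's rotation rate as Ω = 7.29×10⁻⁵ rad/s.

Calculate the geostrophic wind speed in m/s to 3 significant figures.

Coriolis parameter at 17°N:
f = 2Ω sin φ = 2 × 7.29×10⁻⁵ × sin 17° = 4.26×10⁻⁵ s⁻¹
Pressure gradient: |∂P/∂n| = 100 Pa / 520000 m = 1.92×10⁻⁴ Pa/m
Geostrophic balance (pressure-gradient force = Coriolis force):
V_g = (1/(fρ)) |∂P/∂n| = 1.92×10⁻⁴ / (4.26×10⁻⁵ × 1.22) = 3.70 m/s

3.70 m/s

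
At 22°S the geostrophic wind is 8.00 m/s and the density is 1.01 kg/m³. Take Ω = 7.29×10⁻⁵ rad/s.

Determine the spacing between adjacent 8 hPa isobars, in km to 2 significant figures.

Coriolis parameter at 22°S:
f = 2Ω sin φ = 2 × 7.29×10⁻⁵ × sin 22° = 5.46×10⁻⁵ s⁻¹
Geostrophic balance rearranged: |∂P/∂n| = f ρ V_g
|∂P/∂n| = 5.46×10⁻⁵ × 1.01 × 8.00 = 4.41×10⁻⁴ Pa/m
Isobar spacing: Δn = ΔP/|∂P/∂n| = 800 Pa / 4.41×10⁻⁴ Pa/m = 1812782 m ≈ 1800 km

1800 km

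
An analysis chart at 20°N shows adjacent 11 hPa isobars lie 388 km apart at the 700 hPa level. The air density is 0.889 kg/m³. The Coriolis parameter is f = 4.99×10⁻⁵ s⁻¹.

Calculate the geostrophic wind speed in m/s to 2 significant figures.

Pressure gradient: |∂P/∂n| = 1100 Pa / 388000 m = 2.84×10⁻³ Pa/m
Geostrophic balance (pressure-gradient force = Coriolis force):
V_g = (1/(fρ)) |∂P/∂n| = 2.84×10⁻³ / (4.99×10⁻⁵ × 0.889) = 63.9 m/s

64 m/s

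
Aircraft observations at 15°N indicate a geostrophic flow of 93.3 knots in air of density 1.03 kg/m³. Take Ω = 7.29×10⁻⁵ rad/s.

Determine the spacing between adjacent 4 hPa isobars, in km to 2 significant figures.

Coriolis parameter at 15°N:
f = 2Ω sin φ = 2 × 7.29×10⁻⁵ × sin 15° = 3.77×10⁻⁵ s⁻¹
Wind speed in SI: 93.3 knots = 48.0 m/s
Geostrophic balance rearranged: |∂P/∂n| = f ρ V_g
|∂P/∂n| = 3.77×10⁻⁵ × 1.03 × 48.0 = 1.87×10⁻³ Pa/m
Isobar spacing: Δn = ΔP/|∂P/∂n| = 400 Pa / 1.87×10⁻³ Pa/m = 214412 m ≈ 210 km

210 km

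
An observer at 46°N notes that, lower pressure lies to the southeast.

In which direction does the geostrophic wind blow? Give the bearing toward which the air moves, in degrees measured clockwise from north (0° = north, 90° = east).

The pressure-gradient force points toward the southeast (bearing 135°).
Geostrophic balance: in the Northern Hemisphere the Coriolis force deflects motion to the right, so the geostrophic wind blows 90° to the right of the pressure-gradient force (low pressure on the left).
Rotating 135° by 90° clockwise gives 225° — the wind blows toward the southwest.

225°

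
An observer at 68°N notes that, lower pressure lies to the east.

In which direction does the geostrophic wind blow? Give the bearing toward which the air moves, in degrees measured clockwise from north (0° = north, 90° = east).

180°

The pressure-gradient force points toward the east (bearing 090°).
Geostrophic balance: in the Northern Hemisphere the Coriolis force deflects motion to the right, so the geostrophic wind blows 90° to the right of the pressure-gradient force (low pressure on the left).
Rotating 090° by 90° clockwise gives 180° — the wind blows toward the south.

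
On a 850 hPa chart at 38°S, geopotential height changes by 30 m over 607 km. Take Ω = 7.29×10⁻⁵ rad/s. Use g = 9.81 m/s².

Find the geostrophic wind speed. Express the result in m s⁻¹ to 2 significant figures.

Coriolis parameter at 38°S:
f = 2Ω sin φ = 2 × 7.29×10⁻⁵ × sin 38° = 8.98×10⁻⁵ s⁻¹
Height gradient: |∂Z/∂n| = 30 m / 607000 m = 4.94×10⁻⁵
On a pressure surface, geostrophic balance gives V_g = (g/f)|∂Z/∂n|:
V_g = 9.81 × 4.94×10⁻⁵ / 8.98×10⁻⁵ = 5.40 m/s

5.4 m s⁻¹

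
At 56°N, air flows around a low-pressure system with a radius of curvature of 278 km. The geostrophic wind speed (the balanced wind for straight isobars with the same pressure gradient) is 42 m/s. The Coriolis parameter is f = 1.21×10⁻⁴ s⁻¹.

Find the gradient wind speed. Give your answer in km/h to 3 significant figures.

87.7 km/h

Around a low, centrifugal force acts outward with Coriolis, so pressure-gradient force balances both:
(1/ρ)|∂P/∂n| = fV + V²/R  →  V² + fR·V − fR·V_g = 0
With fR = 1.21×10⁻⁴ × 278×10³ m = 33.6 m/s:
V = [−fR + √((fR)² + 4 fR V_g)]/2 = [−33.6 + √(33.6² + 4×33.6×42)]/2 = 24.4 m/s
Subgeostrophic (V < V_g = 42 m/s), as expected around a low.
Converting: 24.4 m/s × 3.6 = 87.7 km/h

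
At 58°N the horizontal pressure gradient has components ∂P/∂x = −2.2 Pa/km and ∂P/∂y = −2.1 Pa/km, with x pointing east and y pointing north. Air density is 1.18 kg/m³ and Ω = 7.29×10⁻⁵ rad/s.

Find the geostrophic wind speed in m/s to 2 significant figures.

21 m/s

Coriolis parameter at 58°N:
f = 2Ω sin φ = 2 × 7.29×10⁻⁵ × sin 58° = 1.24×10⁻⁴ s⁻¹
Component geostrophic relations (x east, y north):
u_g = −(1/(fρ)) ∂P/∂y,  v_g = (1/(fρ)) ∂P/∂x
u_g = −(−2.1×10⁻³)/(1.24×10⁻⁴ × 1.18) = 14.4 m/s;  v_g = (−2.2×10⁻³)/(1.24×10⁻⁴ × 1.18) = −15.1 m/s
|V_g| = √(u_g² + v_g²) = 20.8 m/s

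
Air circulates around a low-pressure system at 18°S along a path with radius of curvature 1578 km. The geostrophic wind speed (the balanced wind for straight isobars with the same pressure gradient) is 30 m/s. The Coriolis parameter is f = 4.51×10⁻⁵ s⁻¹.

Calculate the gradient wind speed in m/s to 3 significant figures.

Around a low, centrifugal force acts outward with Coriolis, so pressure-gradient force balances both:
(1/ρ)|∂P/∂n| = fV + V²/R  →  V² + fR·V − fR·V_g = 0
With fR = 4.51×10⁻⁵ × 1578×10³ m = 71.2 m/s:
V = [−fR + √((fR)² + 4 fR V_g)]/2 = [−71.2 + √(71.2² + 4×71.2×30)]/2 = 22.7 m/s
Subgeostrophic (V < V_g = 30 m/s), as expected around a low.

22.7 m/s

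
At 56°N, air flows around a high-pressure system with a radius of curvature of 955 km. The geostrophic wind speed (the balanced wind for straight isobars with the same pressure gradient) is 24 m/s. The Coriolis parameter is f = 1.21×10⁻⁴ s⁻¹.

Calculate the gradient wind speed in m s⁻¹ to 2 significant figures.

Around a high, pressure-gradient force acts outward with centrifugal, so Coriolis balances both:
fV = (1/ρ)|∂P/∂n| + V²/R  →  V² − fR·V + fR·V_g = 0
With fR = 1.21×10⁻⁴ × 955×10³ m = 116 m/s:
V = [fR − √((fR)² − 4 fR V_g)]/2 = [116 − √(116² − 4×116×24)]/2 = 34 m/s
Supergeostrophic (V > V_g = 24 m/s), as expected around a high.

34 m s⁻¹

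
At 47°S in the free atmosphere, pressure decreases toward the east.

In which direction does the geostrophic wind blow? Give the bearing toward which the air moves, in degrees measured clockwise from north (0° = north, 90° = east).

000°

The pressure-gradient force points toward the east (bearing 090°).
Geostrophic balance: in the Southern Hemisphere the Coriolis force deflects motion to the left, so the geostrophic wind blows 90° to the left of the pressure-gradient force (low pressure on the right).
Rotating 090° by 90° counterclockwise gives 000° — the wind blows toward the north.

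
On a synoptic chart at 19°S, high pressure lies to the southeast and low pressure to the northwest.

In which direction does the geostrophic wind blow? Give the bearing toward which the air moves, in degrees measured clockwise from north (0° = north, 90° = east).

225°

The pressure-gradient force points toward the northwest (bearing 315°).
Geostrophic balance: in the Southern Hemisphere the Coriolis force deflects motion to the left, so the geostrophic wind blows 90° to the left of the pressure-gradient force (low pressure on the right).
Rotating 315° by 90° counterclockwise gives 225° — the wind blows toward the southwest.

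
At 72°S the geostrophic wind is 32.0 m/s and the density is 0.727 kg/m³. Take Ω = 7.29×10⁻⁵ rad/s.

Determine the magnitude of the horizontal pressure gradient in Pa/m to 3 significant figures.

Coriolis parameter at 72°S:
f = 2Ω sin φ = 2 × 7.29×10⁻⁵ × sin 72° = 1.39×10⁻⁴ s⁻¹
Geostrophic balance rearranged: |∂P/∂n| = f ρ V_g
|∂P/∂n| = 1.39×10⁻⁴ × 0.727 × 32.0 = 3.23×10⁻³ Pa/m

3.23×10⁻³ Pa/m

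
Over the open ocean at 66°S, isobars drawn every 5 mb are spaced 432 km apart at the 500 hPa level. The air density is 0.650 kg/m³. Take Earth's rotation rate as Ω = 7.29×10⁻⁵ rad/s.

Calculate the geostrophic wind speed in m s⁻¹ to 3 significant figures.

13.4 m s⁻¹

Coriolis parameter at 66°S:
f = 2Ω sin φ = 2 × 7.29×10⁻⁵ × sin 66° = 1.33×10⁻⁴ s⁻¹
Pressure gradient: |∂P/∂n| = 500 Pa / 432000 m = 1.16×10⁻³ Pa/m
Geostrophic balance (pressure-gradient force = Coriolis force):
V_g = (1/(fρ)) |∂P/∂n| = 1.16×10⁻³ / (1.33×10⁻⁴ × 0.650) = 13.4 m/s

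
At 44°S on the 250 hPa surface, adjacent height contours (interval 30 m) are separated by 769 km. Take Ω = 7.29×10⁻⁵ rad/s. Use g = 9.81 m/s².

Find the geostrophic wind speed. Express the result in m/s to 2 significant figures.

Coriolis parameter at 44°S:
f = 2Ω sin φ = 2 × 7.29×10⁻⁵ × sin 44° = 1.01×10⁻⁴ s⁻¹
Height gradient: |∂Z/∂n| = 30 m / 769000 m = 3.90×10⁻⁵
On a pressure surface, geostrophic balance gives V_g = (g/f)|∂Z/∂n|:
V_g = 9.81 × 3.90×10⁻⁵ / 1.01×10⁻⁴ = 3.78 m/s

3.8 m/s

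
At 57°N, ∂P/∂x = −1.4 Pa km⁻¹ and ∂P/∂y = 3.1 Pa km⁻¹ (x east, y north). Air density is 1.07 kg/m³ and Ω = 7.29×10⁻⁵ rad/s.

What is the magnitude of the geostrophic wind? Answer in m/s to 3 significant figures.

26.0 m/s

Coriolis parameter at 57°N:
f = 2Ω sin φ = 2 × 7.29×10⁻⁵ × sin 57° = 1.22×10⁻⁴ s⁻¹
Component geostrophic relations (x east, y north):
u_g = −(1/(fρ)) ∂P/∂y,  v_g = (1/(fρ)) ∂P/∂x
u_g = −(3.1×10⁻³)/(1.22×10⁻⁴ × 1.07) = −23.7 m/s;  v_g = (−1.4×10⁻³)/(1.22×10⁻⁴ × 1.07) = −10.7 m/s
|V_g| = √(u_g² + v_g²) = 26.0 m/s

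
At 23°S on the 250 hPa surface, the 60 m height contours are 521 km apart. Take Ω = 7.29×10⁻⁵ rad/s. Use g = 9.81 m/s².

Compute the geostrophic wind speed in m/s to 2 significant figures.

20 m/s

Coriolis parameter at 23°S:
f = 2Ω sin φ = 2 × 7.29×10⁻⁵ × sin 23° = 5.70×10⁻⁵ s⁻¹
Height gradient: |∂Z/∂n| = 60 m / 521000 m = 1.15×10⁻⁴
On a pressure surface, geostrophic balance gives V_g = (g/f)|∂Z/∂n|:
V_g = 9.81 × 1.15×10⁻⁴ / 5.70×10⁻⁵ = 19.8 m/s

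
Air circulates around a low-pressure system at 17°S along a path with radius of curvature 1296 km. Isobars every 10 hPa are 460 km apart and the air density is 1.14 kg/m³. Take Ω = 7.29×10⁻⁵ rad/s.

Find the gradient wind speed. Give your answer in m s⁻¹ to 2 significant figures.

29 m s⁻¹

Coriolis parameter at 17°S:
f = 2Ω sin φ = 2 × 7.29×10⁻⁵ × sin 17° = 4.26×10⁻⁵ s⁻¹
Pressure gradient: |∂P/∂n| = 1000 Pa / 460000 m = 2.17×10⁻³ Pa/m
Geostrophic speed: V_g = |∂P/∂n|/(fρ) = 2.17×10⁻³/(4.26×10⁻⁵ × 1.14) = 44.7 m/s
Around a low, centrifugal force acts outward with Coriolis, so pressure-gradient force balances both:
(1/ρ)|∂P/∂n| = fV + V²/R  →  V² + fR·V − fR·V_g = 0
With fR = 4.26×10⁻⁵ × 1296×10³ m = 55.2 m/s:
V = [−fR + √((fR)² + 4 fR V_g)]/2 = [−55.2 + √(55.2² + 4×55.2×44.7)]/2 = 29.2 m/s
Subgeostrophic (V < V_g = 44.7 m/s), as expected around a low.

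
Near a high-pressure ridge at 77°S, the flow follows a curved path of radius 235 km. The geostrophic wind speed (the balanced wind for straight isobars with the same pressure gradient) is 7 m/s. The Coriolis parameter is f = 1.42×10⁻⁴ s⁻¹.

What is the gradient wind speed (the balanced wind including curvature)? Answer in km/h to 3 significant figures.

36.0 km/h

Around a high, pressure-gradient force acts outward with centrifugal, so Coriolis balances both:
fV = (1/ρ)|∂P/∂n| + V²/R  →  V² − fR·V + fR·V_g = 0
With fR = 1.42×10⁻⁴ × 235×10³ m = 33.4 m/s:
V = [fR − √((fR)² − 4 fR V_g)]/2 = [33.4 − √(33.4² − 4×33.4×7)]/2 = 9.99 m/s
Supergeostrophic (V > V_g = 7 m/s), as expected around a high.
Converting: 9.99 m/s × 3.6 = 36.0 km/h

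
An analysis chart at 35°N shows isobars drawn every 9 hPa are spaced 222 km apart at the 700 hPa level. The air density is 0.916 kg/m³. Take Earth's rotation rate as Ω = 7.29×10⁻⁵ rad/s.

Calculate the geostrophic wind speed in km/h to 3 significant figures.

Coriolis parameter at 35°N:
f = 2Ω sin φ = 2 × 7.29×10⁻⁵ × sin 35° = 8.36×10⁻⁵ s⁻¹
Pressure gradient: |∂P/∂n| = 900 Pa / 222000 m = 4.05×10⁻³ Pa/m
Geostrophic balance (pressure-gradient force = Coriolis force):
V_g = (1/(fρ)) |∂P/∂n| = 4.05×10⁻³ / (8.36×10⁻⁵ × 0.916) = 52.9 m/s
Converting: 52.9 m/s × 3.6 = 191 km/h

191 km/h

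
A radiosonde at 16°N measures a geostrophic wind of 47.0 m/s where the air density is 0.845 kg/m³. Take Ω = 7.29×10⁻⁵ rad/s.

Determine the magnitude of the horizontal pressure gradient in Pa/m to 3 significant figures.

1.60×10⁻³ Pa/m

Coriolis parameter at 16°N:
f = 2Ω sin φ = 2 × 7.29×10⁻⁵ × sin 16° = 4.02×10⁻⁵ s⁻¹
Geostrophic balance rearranged: |∂P/∂n| = f ρ V_g
|∂P/∂n| = 4.02×10⁻⁵ × 0.845 × 47.0 = 1.60×10⁻³ Pa/m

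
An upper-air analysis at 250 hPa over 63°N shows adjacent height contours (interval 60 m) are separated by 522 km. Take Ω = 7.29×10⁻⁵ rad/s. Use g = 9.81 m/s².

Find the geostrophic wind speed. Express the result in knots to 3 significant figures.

16.9 knots

Coriolis parameter at 63°N:
f = 2Ω sin φ = 2 × 7.29×10⁻⁵ × sin 63° = 1.30×10⁻⁴ s⁻¹
Height gradient: |∂Z/∂n| = 60 m / 522000 m = 1.15×10⁻⁴
On a pressure surface, geostrophic balance gives V_g = (g/f)|∂Z/∂n|:
V_g = 9.81 × 1.15×10⁻⁴ / 1.30×10⁻⁴ = 8.68 m/s
Converting: 8.68 m/s × 1.944 = 16.9 knots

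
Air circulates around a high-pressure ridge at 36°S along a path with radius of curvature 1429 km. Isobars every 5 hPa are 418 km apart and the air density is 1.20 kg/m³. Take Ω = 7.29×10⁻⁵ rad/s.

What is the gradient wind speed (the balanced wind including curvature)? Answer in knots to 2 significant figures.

Coriolis parameter at 36°S:
f = 2Ω sin φ = 2 × 7.29×10⁻⁵ × sin 36° = 8.57×10⁻⁵ s⁻¹
Pressure gradient: |∂P/∂n| = 500 Pa / 418000 m = 1.20×10⁻³ Pa/m
Geostrophic speed: V_g = |∂P/∂n|/(fρ) = 1.20×10⁻³/(8.57×10⁻⁵ × 1.20) = 11.6 m/s
Around a high, pressure-gradient force acts outward with centrifugal, so Coriolis balances both:
fV = (1/ρ)|∂P/∂n| + V²/R  →  V² − fR·V + fR·V_g = 0
With fR = 8.57×10⁻⁵ × 1429×10³ m = 122 m/s:
V = [fR − √((fR)² − 4 fR V_g)]/2 = [122 − √(122² − 4×122×11.6)]/2 = 13 m/s
Supergeostrophic (V > V_g = 11.6 m/s), as expected around a high.
Converting: 13 m/s × 1.944 = 25 knots

25 knots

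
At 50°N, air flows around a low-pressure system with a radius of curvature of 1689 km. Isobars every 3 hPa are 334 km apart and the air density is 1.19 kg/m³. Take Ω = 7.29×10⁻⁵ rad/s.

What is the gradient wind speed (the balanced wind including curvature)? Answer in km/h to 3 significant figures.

23.5 km/h

Coriolis parameter at 50°N:
f = 2Ω sin φ = 2 × 7.29×10⁻⁵ × sin 50° = 1.12×10⁻⁴ s⁻¹
Pressure gradient: |∂P/∂n| = 300 Pa / 334000 m = 8.98×10⁻⁴ Pa/m
Geostrophic speed: V_g = |∂P/∂n|/(fρ) = 8.98×10⁻⁴/(1.12×10⁻⁴ × 1.19) = 6.76 m/s
Around a low, centrifugal force acts outward with Coriolis, so pressure-gradient force balances both:
(1/ρ)|∂P/∂n| = fV + V²/R  →  V² + fR·V − fR·V_g = 0
With fR = 1.12×10⁻⁴ × 1689×10³ m = 189 m/s:
V = [−fR + √((fR)² + 4 fR V_g)]/2 = [−189 + √(189² + 4×189×6.76)]/2 = 6.53 m/s
Subgeostrophic (V < V_g = 6.76 m/s), as expected around a low.
Converting: 6.53 m/s × 3.6 = 23.5 km/h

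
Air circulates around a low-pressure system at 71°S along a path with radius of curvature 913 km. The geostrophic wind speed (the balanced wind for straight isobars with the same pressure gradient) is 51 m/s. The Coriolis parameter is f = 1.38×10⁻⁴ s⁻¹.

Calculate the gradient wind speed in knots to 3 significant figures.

Around a low, centrifugal force acts outward with Coriolis, so pressure-gradient force balances both:
(1/ρ)|∂P/∂n| = fV + V²/R  →  V² + fR·V − fR·V_g = 0
With fR = 1.38×10⁻⁴ × 913×10³ m = 126 m/s:
V = [−fR + √((fR)² + 4 fR V_g)]/2 = [−126 + √(126² + 4×126×51)]/2 = 39 m/s
Subgeostrophic (V < V_g = 51 m/s), as expected around a low.
Converting: 39 m/s × 1.944 = 75.7 knots

75.7 knots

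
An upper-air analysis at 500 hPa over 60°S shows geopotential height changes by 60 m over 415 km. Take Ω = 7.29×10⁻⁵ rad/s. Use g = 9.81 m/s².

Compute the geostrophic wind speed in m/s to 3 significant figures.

Coriolis parameter at 60°S:
f = 2Ω sin φ = 2 × 7.29×10⁻⁵ × sin 60° = 1.26×10⁻⁴ s⁻¹
Height gradient: |∂Z/∂n| = 60 m / 415000 m = 1.45×10⁻⁴
On a pressure surface, geostrophic balance gives V_g = (g/f)|∂Z/∂n|:
V_g = 9.81 × 1.45×10⁻⁴ / 1.26×10⁻⁴ = 11.2 m/s

11.2 m/s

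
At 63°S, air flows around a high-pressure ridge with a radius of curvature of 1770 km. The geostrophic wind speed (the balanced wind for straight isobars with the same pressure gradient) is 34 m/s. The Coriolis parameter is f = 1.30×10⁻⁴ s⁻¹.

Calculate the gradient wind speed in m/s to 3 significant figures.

Around a high, pressure-gradient force acts outward with centrifugal, so Coriolis balances both:
fV = (1/ρ)|∂P/∂n| + V²/R  →  V² − fR·V + fR·V_g = 0
With fR = 1.30×10⁻⁴ × 1770×10³ m = 230 m/s:
V = [fR − √((fR)² − 4 fR V_g)]/2 = [230 − √(230² − 4×230×34)]/2 = 41.5 m/s
Supergeostrophic (V > V_g = 34 m/s), as expected around a high.

41.5 m/s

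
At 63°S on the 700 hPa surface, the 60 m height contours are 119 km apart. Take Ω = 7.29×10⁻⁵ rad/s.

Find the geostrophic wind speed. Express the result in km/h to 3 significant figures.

137 km/h

Coriolis parameter at 63°S:
f = 2Ω sin φ = 2 × 7.29×10⁻⁵ × sin 63° = 1.30×10⁻⁴ s⁻¹
Height gradient: |∂Z/∂n| = 60 m / 119000 m = 5.04×10⁻⁴
On a pressure surface, geostrophic balance gives V_g = (g/f)|∂Z/∂n|:
V_g = 9.81 × 5.04×10⁻⁴ / 1.30×10⁻⁴ = 38.1 m/s
Converting: 38.1 m/s × 3.6 = 137 km/h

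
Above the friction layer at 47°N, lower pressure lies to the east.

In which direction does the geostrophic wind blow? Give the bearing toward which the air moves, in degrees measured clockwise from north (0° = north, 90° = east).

The pressure-gradient force points toward the east (bearing 090°).
Geostrophic balance: in the Northern Hemisphere the Coriolis force deflects motion to the right, so the geostrophic wind blows 90° to the right of the pressure-gradient force (low pressure on the left).
Rotating 090° by 90° clockwise gives 180° — the wind blows toward the south.

180°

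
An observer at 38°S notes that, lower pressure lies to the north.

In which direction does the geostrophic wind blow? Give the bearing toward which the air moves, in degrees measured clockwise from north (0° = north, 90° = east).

270°

The pressure-gradient force points toward the north (bearing 000°).
Geostrophic balance: in the Southern Hemisphere the Coriolis force deflects motion to the left, so the geostrophic wind blows 90° to the left of the pressure-gradient force (low pressure on the right).
Rotating 000° by 90° counterclockwise gives 270° — the wind blows toward the west.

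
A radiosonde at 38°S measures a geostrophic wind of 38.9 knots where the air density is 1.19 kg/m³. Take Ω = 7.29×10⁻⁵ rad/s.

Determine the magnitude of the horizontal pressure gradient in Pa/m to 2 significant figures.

2.1×10⁻³ Pa/m

Coriolis parameter at 38°S:
f = 2Ω sin φ = 2 × 7.29×10⁻⁵ × sin 38° = 8.98×10⁻⁵ s⁻¹
Wind speed in SI: 38.9 knots = 20.0 m/s
Geostrophic balance rearranged: |∂P/∂n| = f ρ V_g
|∂P/∂n| = 8.98×10⁻⁵ × 1.19 × 20.0 = 2.14×10⁻³ Pa/m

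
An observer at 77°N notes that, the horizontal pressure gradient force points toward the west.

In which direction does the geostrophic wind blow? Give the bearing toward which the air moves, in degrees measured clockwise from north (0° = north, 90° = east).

000°

The pressure-gradient force points toward the west (bearing 270°).
Geostrophic balance: in the Northern Hemisphere the Coriolis force deflects motion to the right, so the geostrophic wind blows 90° to the right of the pressure-gradient force (low pressure on the left).
Rotating 270° by 90° clockwise gives 000° — the wind blows toward the north.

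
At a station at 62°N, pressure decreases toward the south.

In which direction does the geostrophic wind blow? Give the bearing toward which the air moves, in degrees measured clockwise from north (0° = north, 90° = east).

The pressure-gradient force points toward the south (bearing 180°).
Geostrophic balance: in the Northern Hemisphere the Coriolis force deflects motion to the right, so the geostrophic wind blows 90° to the right of the pressure-gradient force (low pressure on the left).
Rotating 180° by 90° clockwise gives 270° — the wind blows toward the west.

270°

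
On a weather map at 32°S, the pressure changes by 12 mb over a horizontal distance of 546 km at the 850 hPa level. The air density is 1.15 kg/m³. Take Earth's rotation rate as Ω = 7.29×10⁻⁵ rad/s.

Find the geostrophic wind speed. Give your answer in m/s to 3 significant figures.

Coriolis parameter at 32°S:
f = 2Ω sin φ = 2 × 7.29×10⁻⁵ × sin 32° = 7.73×10⁻⁵ s⁻¹
Pressure gradient: |∂P/∂n| = 1200 Pa / 546000 m = 2.20×10⁻³ Pa/m
Geostrophic balance (pressure-gradient force = Coriolis force):
V_g = (1/(fρ)) |∂P/∂n| = 2.20×10⁻³ / (7.73×10⁻⁵ × 1.15) = 24.7 m/s

24.7 m/s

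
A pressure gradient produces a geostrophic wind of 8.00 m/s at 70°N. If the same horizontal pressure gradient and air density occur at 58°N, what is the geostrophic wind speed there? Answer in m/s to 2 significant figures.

8.9 m/s

With the same pressure gradient and density, V_g ∝ 1/f ∝ 1/sin φ.
V₂ = V₁ · sin φ₁ / sin φ₂ = 8.00 × sin 70° / sin 58°
V₂ = 8.00 × 0.9397/0.8480 = 8.9 m/s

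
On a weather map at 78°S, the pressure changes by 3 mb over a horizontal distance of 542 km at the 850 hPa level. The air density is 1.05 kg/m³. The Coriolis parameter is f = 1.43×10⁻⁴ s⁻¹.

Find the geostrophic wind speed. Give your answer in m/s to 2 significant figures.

3.7 m/s

Pressure gradient: |∂P/∂n| = 300 Pa / 542000 m = 5.54×10⁻⁴ Pa/m
Geostrophic balance (pressure-gradient force = Coriolis force):
V_g = (1/(fρ)) |∂P/∂n| = 5.54×10⁻⁴ / (1.43×10⁻⁴ × 1.05) = 3.69 m/s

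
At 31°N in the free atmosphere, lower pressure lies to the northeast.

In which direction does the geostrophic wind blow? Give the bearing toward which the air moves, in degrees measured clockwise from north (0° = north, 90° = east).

135°

The pressure-gradient force points toward the northeast (bearing 045°).
Geostrophic balance: in the Northern Hemisphere the Coriolis force deflects motion to the right, so the geostrophic wind blows 90° to the right of the pressure-gradient force (low pressure on the left).
Rotating 045° by 90° clockwise gives 135° — the wind blows toward the southeast.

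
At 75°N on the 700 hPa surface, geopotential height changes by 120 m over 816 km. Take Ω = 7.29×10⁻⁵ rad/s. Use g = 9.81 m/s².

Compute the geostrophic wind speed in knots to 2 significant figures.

Coriolis parameter at 75°N:
f = 2Ω sin φ = 2 × 7.29×10⁻⁵ × sin 75° = 1.41×10⁻⁴ s⁻¹
Height gradient: |∂Z/∂n| = 120 m / 816000 m = 1.47×10⁻⁴
On a pressure surface, geostrophic balance gives V_g = (g/f)|∂Z/∂n|:
V_g = 9.81 × 1.47×10⁻⁴ / 1.41×10⁻⁴ = 10.2 m/s
Converting: 10.2 m/s × 1.944 = 20 knots

20 knots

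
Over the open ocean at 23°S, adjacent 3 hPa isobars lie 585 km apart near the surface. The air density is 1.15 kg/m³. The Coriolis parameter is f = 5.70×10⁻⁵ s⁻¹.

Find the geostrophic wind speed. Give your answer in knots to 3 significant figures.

Pressure gradient: |∂P/∂n| = 300 Pa / 585000 m = 5.13×10⁻⁴ Pa/m
Geostrophic balance (pressure-gradient force = Coriolis force):
V_g = (1/(fρ)) |∂P/∂n| = 5.13×10⁻⁴ / (5.70×10⁻⁵ × 1.15) = 7.82 m/s
Converting: 7.82 m/s × 1.944 = 15.2 knots

15.2 knots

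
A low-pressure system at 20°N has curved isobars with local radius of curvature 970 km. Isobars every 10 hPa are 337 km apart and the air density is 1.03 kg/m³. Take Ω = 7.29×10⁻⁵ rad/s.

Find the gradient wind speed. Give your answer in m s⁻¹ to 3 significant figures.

33.9 m s⁻¹

Coriolis parameter at 20°N:
f = 2Ω sin φ = 2 × 7.29×10⁻⁵ × sin 20° = 4.99×10⁻⁵ s⁻¹
Pressure gradient: |∂P/∂n| = 1000 Pa / 337000 m = 2.97×10⁻³ Pa/m
Geostrophic speed: V_g = |∂P/∂n|/(fρ) = 2.97×10⁻³/(4.99×10⁻⁵ × 1.03) = 57.8 m/s
Around a low, centrifugal force acts outward with Coriolis, so pressure-gradient force balances both:
(1/ρ)|∂P/∂n| = fV + V²/R  →  V² + fR·V − fR·V_g = 0
With fR = 4.99×10⁻⁵ × 970×10³ m = 48.4 m/s:
V = [−fR + √((fR)² + 4 fR V_g)]/2 = [−48.4 + √(48.4² + 4×48.4×57.8)]/2 = 33.9 m/s
Subgeostrophic (V < V_g = 57.8 m/s), as expected around a low.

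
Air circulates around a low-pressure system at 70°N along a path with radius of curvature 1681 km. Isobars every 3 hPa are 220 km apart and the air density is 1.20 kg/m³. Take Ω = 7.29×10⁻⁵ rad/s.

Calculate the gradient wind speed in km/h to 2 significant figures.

29 km/h

Coriolis parameter at 70°N:
f = 2Ω sin φ = 2 × 7.29×10⁻⁵ × sin 70° = 1.37×10⁻⁴ s⁻¹
Pressure gradient: |∂P/∂n| = 300 Pa / 220000 m = 1.36×10⁻³ Pa/m
Geostrophic speed: V_g = |∂P/∂n|/(fρ) = 1.36×10⁻³/(1.37×10⁻⁴ × 1.20) = 8.29 m/s
Around a low, centrifugal force acts outward with Coriolis, so pressure-gradient force balances both:
(1/ρ)|∂P/∂n| = fV + V²/R  →  V² + fR·V − fR·V_g = 0
With fR = 1.37×10⁻⁴ × 1681×10³ m = 230 m/s:
V = [−fR + √((fR)² + 4 fR V_g)]/2 = [−230 + √(230² + 4×230×8.29)]/2 = 8.02 m/s
Subgeostrophic (V < V_g = 8.29 m/s), as expected around a low.
Converting: 8.02 m/s × 3.6 = 29 km/h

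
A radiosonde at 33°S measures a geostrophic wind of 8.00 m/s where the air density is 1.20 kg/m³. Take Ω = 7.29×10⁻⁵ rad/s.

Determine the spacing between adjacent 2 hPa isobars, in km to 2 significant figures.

260 km

Coriolis parameter at 33°S:
f = 2Ω sin φ = 2 × 7.29×10⁻⁵ × sin 33° = 7.94×10⁻⁵ s⁻¹
Geostrophic balance rearranged: |∂P/∂n| = f ρ V_g
|∂P/∂n| = 7.94×10⁻⁵ × 1.20 × 8.00 = 7.62×10⁻⁴ Pa/m
Isobar spacing: Δn = ΔP/|∂P/∂n| = 200 Pa / 7.62×10⁻⁴ Pa/m = 262357 m ≈ 260 km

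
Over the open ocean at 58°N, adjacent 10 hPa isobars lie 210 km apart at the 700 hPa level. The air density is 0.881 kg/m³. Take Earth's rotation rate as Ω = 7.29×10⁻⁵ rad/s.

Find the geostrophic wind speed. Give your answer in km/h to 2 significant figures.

Coriolis parameter at 58°N:
f = 2Ω sin φ = 2 × 7.29×10⁻⁵ × sin 58° = 1.24×10⁻⁴ s⁻¹
Pressure gradient: |∂P/∂n| = 1000 Pa / 210000 m = 4.76×10⁻³ Pa/m
Geostrophic balance (pressure-gradient force = Coriolis force):
V_g = (1/(fρ)) |∂P/∂n| = 4.76×10⁻³ / (1.24×10⁻⁴ × 0.881) = 43.7 m/s
Converting: 43.7 m/s × 3.6 = 160 km/h

160 km/h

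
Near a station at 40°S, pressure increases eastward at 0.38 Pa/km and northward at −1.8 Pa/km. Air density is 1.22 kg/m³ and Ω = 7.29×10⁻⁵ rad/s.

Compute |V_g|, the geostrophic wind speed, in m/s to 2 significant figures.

Coriolis parameter at 40°S:
f = 2Ω sin φ = 2 × 7.29×10⁻⁵ × sin 40° = 9.37×10⁻⁵ s⁻¹
In the Southern Hemisphere f is negative: f = −9.37×10⁻⁵ s⁻¹.
Component geostrophic relations (x east, y north):
u_g = −(1/(fρ)) ∂P/∂y,  v_g = (1/(fρ)) ∂P/∂x
u_g = −(−1.8×10⁻³)/(−9.37×10⁻⁵ × 1.22) = −15.7 m/s;  v_g = (0.38×10⁻³)/(−9.37×10⁻⁵ × 1.22) = −3.32 m/s
|V_g| = √(u_g² + v_g²) = 16.1 m/s

16 m/s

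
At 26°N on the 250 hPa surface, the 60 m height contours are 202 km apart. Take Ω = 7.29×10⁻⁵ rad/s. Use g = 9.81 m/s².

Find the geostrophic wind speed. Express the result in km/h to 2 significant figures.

Coriolis parameter at 26°N:
f = 2Ω sin φ = 2 × 7.29×10⁻⁵ × sin 26° = 6.39×10⁻⁵ s⁻¹
Height gradient: |∂Z/∂n| = 60 m / 202000 m = 2.97×10⁻⁴
On a pressure surface, geostrophic balance gives V_g = (g/f)|∂Z/∂n|:
V_g = 9.81 × 2.97×10⁻⁴ / 6.39×10⁻⁵ = 45.6 m/s
Converting: 45.6 m/s × 3.6 = 160 km/h

160 km/h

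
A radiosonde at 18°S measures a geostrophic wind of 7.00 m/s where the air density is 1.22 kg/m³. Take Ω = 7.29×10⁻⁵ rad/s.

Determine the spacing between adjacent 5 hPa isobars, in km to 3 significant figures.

Coriolis parameter at 18°S:
f = 2Ω sin φ = 2 × 7.29×10⁻⁵ × sin 18° = 4.51×10⁻⁵ s⁻¹
Geostrophic balance rearranged: |∂P/∂n| = f ρ V_g
|∂P/∂n| = 4.51×10⁻⁵ × 1.22 × 7.00 = 3.85×10⁻⁴ Pa/m
Isobar spacing: Δn = ΔP/|∂P/∂n| = 500 Pa / 3.85×10⁻⁴ Pa/m = 1299488 m ≈ 1300 km

1300 km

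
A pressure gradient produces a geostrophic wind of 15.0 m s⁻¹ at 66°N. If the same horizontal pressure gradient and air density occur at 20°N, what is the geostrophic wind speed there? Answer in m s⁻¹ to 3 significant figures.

40.1 m s⁻¹

With the same pressure gradient and density, V_g ∝ 1/f ∝ 1/sin φ.
V₂ = V₁ · sin φ₁ / sin φ₂ = 15.0 × sin 66° / sin 20°
V₂ = 15.0 × 0.9135/0.3420 = 40.1 m s⁻¹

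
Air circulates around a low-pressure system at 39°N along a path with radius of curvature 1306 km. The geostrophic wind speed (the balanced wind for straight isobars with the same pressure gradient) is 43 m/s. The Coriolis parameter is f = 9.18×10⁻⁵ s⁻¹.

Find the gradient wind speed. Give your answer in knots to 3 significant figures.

65.3 knots

Around a low, centrifugal force acts outward with Coriolis, so pressure-gradient force balances both:
(1/ρ)|∂P/∂n| = fV + V²/R  →  V² + fR·V − fR·V_g = 0
With fR = 9.18×10⁻⁵ × 1306×10³ m = 120 m/s:
V = [−fR + √((fR)² + 4 fR V_g)]/2 = [−120 + √(120² + 4×120×43)]/2 = 33.6 m/s
Subgeostrophic (V < V_g = 43 m/s), as expected around a low.
Converting: 33.6 m/s × 1.944 = 65.3 knots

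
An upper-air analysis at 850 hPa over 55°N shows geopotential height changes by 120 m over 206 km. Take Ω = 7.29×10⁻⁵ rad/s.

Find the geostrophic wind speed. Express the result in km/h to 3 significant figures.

172 km/h

Coriolis parameter at 55°N:
f = 2Ω sin φ = 2 × 7.29×10⁻⁵ × sin 55° = 1.19×10⁻⁴ s⁻¹
Height gradient: |∂Z/∂n| = 120 m / 206000 m = 5.83×10⁻⁴
On a pressure surface, geostrophic balance gives V_g = (g/f)|∂Z/∂n|:
V_g = 9.81 × 5.83×10⁻⁴ / 1.19×10⁻⁴ = 47.8 m/s
Converting: 47.8 m/s × 3.6 = 172 km/h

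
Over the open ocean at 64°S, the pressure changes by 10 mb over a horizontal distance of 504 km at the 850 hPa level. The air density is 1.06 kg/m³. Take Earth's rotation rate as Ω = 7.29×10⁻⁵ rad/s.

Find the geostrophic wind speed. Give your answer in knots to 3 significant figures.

Coriolis parameter at 64°S:
f = 2Ω sin φ = 2 × 7.29×10⁻⁵ × sin 64° = 1.31×10⁻⁴ s⁻¹
Pressure gradient: |∂P/∂n| = 1000 Pa / 504000 m = 1.98×10⁻³ Pa/m
Geostrophic balance (pressure-gradient force = Coriolis force):
V_g = (1/(fρ)) |∂P/∂n| = 1.98×10⁻³ / (1.31×10⁻⁴ × 1.06) = 14.3 m/s
Converting: 14.3 m/s × 1.944 = 27.8 knots

27.8 knots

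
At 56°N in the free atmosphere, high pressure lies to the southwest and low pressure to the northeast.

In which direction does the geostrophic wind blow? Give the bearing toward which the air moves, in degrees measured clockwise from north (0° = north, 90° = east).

The pressure-gradient force points toward the northeast (bearing 045°).
Geostrophic balance: in the Northern Hemisphere the Coriolis force deflects motion to the right, so the geostrophic wind blows 90° to the right of the pressure-gradient force (low pressure on the left).
Rotating 045° by 90° clockwise gives 135° — the wind blows toward the southeast.

135°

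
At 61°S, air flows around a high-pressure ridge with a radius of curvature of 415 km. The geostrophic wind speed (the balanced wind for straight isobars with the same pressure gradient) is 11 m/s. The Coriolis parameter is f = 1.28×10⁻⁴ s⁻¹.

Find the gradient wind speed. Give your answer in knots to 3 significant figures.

30.2 knots

Around a high, pressure-gradient force acts outward with centrifugal, so Coriolis balances both:
fV = (1/ρ)|∂P/∂n| + V²/R  →  V² − fR·V + fR·V_g = 0
With fR = 1.28×10⁻⁴ × 415×10³ m = 53.1 m/s:
V = [fR − √((fR)² − 4 fR V_g)]/2 = [53.1 − √(53.1² − 4×53.1×11)]/2 = 15.6 m/s
Supergeostrophic (V > V_g = 11 m/s), as expected around a high.
Converting: 15.6 m/s × 1.944 = 30.2 knots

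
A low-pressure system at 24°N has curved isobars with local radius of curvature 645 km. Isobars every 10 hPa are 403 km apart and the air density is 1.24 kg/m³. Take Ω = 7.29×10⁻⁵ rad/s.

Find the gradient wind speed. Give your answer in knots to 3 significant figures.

Coriolis parameter at 24°N:
f = 2Ω sin φ = 2 × 7.29×10⁻⁵ × sin 24° = 5.93×10⁻⁵ s⁻¹
Pressure gradient: |∂P/∂n| = 1000 Pa / 403000 m = 2.48×10⁻³ Pa/m
Geostrophic speed: V_g = |∂P/∂n|/(fρ) = 2.48×10⁻³/(5.93×10⁻⁵ × 1.24) = 33.7 m/s
Around a low, centrifugal force acts outward with Coriolis, so pressure-gradient force balances both:
(1/ρ)|∂P/∂n| = fV + V²/R  →  V² + fR·V − fR·V_g = 0
With fR = 5.93×10⁻⁵ × 645×10³ m = 38.2 m/s:
V = [−fR + √((fR)² + 4 fR V_g)]/2 = [−38.2 + √(38.2² + 4×38.2×33.7)]/2 = 21.6 m/s
Subgeostrophic (V < V_g = 33.7 m/s), as expected around a low.
Converting: 21.6 m/s × 1.944 = 41.9 knots

41.9 knots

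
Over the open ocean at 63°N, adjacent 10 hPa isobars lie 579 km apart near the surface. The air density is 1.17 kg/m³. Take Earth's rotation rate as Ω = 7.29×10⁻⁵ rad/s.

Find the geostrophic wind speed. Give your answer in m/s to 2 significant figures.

11 m/s

Coriolis parameter at 63°N:
f = 2Ω sin φ = 2 × 7.29×10⁻⁵ × sin 63° = 1.30×10⁻⁴ s⁻¹
Pressure gradient: |∂P/∂n| = 1000 Pa / 579000 m = 1.73×10⁻³ Pa/m
Geostrophic balance (pressure-gradient force = Coriolis force):
V_g = (1/(fρ)) |∂P/∂n| = 1.73×10⁻³ / (1.30×10⁻⁴ × 1.17) = 11.4 m/s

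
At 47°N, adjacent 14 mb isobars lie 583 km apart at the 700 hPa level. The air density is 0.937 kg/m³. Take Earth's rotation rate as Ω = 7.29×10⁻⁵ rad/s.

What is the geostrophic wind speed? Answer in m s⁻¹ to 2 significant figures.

24 m s⁻¹

Coriolis parameter at 47°N:
f = 2Ω sin φ = 2 × 7.29×10⁻⁵ × sin 47° = 1.07×10⁻⁴ s⁻¹
Pressure gradient: |∂P/∂n| = 1400 Pa / 583000 m = 2.40×10⁻³ Pa/m
Geostrophic balance (pressure-gradient force = Coriolis force):
V_g = (1/(fρ)) |∂P/∂n| = 2.40×10⁻³ / (1.07×10⁻⁴ × 0.937) = 24.0 m/s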